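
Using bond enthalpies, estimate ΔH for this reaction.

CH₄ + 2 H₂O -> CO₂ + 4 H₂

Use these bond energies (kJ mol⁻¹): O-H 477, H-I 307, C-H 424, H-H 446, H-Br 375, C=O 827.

Bonds broken (reactants):
  C-H: 4 × 424 = 1696
  O-H: 4 × 477 = 1908
  Σ(broken) = 3604 kJ
Bonds formed (products):
  C=O: 2 × 827 = 1654
  H-H: 4 × 446 = 1784
  Σ(formed) = 3438 kJ
ΔH = Σ(broken) − Σ(formed) = 3604 − 3438 = +166 kJ

ΔH ≈ +166 kJ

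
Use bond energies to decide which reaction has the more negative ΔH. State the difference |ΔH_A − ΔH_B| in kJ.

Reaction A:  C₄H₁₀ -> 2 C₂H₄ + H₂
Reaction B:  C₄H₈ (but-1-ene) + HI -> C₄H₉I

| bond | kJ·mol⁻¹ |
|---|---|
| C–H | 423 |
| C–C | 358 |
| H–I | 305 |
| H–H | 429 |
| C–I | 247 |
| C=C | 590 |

Reaction B, by 444 kJ

Reaction A:
  Bonds broken (reactants):
    C–C: 3 × 358 = 1074
    C–H: 10 × 423 = 4230
    Σ(broken) = 5304 kJ
  Bonds formed (products):
    C–H: 8 × 423 = 3384
    C=C: 2 × 590 = 1180
    H–H: 1 × 429 = 429
    Σ(formed) = 4993 kJ
  ΔH_A = 5304 − 4993 = +311 kJ
Reaction B:
  Bonds broken (reactants):
    C–C: 2 × 358 = 716
    C–H: 8 × 423 = 3384
    C=C: 1 × 590 = 590
    H–I: 1 × 305 = 305
    Σ(broken) = 4995 kJ
  Bonds formed (products):
    C–C: 3 × 358 = 1074
    C–H: 9 × 423 = 3807
    C–I: 1 × 247 = 247
    Σ(formed) = 5128 kJ
  ΔH_B = 4995 − 5128 = −133 kJ
ΔH_A − ΔH_B = +444 kJ, so reaction B has the more negative ΔH; |ΔH_A − ΔH_B| = 444 kJ.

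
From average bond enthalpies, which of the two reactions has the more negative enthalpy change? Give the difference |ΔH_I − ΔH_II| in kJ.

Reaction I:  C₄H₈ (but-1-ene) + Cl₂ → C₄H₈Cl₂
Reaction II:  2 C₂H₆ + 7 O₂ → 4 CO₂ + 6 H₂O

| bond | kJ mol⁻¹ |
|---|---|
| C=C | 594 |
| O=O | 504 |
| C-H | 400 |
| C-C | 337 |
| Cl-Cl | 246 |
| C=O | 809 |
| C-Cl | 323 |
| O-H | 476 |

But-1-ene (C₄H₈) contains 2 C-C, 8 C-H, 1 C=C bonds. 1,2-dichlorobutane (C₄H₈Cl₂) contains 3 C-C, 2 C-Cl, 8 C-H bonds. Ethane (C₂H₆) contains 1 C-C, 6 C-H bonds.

Reaction I:
  Bonds broken (reactants):
    C-C: 2 × 337 = 674
    C-H: 8 × 400 = 3200
    C=C: 1 × 594 = 594
    Cl-Cl: 1 × 246 = 246
    Σ(broken) = 4714 kJ
  Bonds formed (products):
    C-C: 3 × 337 = 1011
    C-Cl: 2 × 323 = 646
    C-H: 8 × 400 = 3200
    Σ(formed) = 4857 kJ
  ΔH_I = 4714 − 4857 = −143 kJ
Reaction II:
  Bonds broken (reactants):
    C-C: 2 × 337 = 674
    C-H: 12 × 400 = 4800
    O=O: 7 × 504 = 3528
    Σ(broken) = 9002 kJ
  Bonds formed (products):
    C=O: 8 × 809 = 6472
    O-H: 12 × 476 = 5712
    Σ(formed) = 12184 kJ
  ΔH_II = 9002 − 12184 = −3182 kJ
ΔH_I − ΔH_II = +3039 kJ, so reaction II has the more negative ΔH; |ΔH_I − ΔH_II| = 3039 kJ.

Reaction II, by 3039 kJ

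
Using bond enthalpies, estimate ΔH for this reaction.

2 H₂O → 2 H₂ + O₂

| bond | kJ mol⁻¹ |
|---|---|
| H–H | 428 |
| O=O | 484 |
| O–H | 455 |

Bonds broken (reactants):
  O–H: 4 × 455 = 1820
  Σ(broken) = 1820 kJ
Bonds formed (products):
  H–H: 2 × 428 = 856
  O=O: 1 × 484 = 484
  Σ(formed) = 1340 kJ
ΔH = Σ(broken) − Σ(formed) = 1820 − 1340 = +480 kJ

ΔH ≈ +480 kJ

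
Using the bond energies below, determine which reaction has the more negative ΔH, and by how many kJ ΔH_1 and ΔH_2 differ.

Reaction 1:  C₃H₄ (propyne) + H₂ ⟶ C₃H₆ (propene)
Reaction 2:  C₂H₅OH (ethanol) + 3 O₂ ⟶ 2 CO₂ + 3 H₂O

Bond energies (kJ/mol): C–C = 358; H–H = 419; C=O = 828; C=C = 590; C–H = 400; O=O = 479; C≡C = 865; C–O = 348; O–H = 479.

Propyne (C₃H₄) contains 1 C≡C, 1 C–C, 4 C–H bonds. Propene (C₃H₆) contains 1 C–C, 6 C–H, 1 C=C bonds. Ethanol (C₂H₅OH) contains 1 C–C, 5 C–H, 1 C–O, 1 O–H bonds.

Reaction 2, by 1458 kJ

Reaction 1:
  Bonds broken (reactants):
    C≡C: 1 × 865 = 865
    C–C: 1 × 358 = 358
    C–H: 4 × 400 = 1600
    H–H: 1 × 419 = 419
    Σ(broken) = 3242 kJ
  Bonds formed (products):
    C–C: 1 × 358 = 358
    C–H: 6 × 400 = 2400
    C=C: 1 × 590 = 590
    Σ(formed) = 3348 kJ
  ΔH_1 = 3242 − 3348 = −106 kJ
Reaction 2:
  Bonds broken (reactants):
    C–C: 1 × 358 = 358
    C–H: 5 × 400 = 2000
    C–O: 1 × 348 = 348
    O–H: 1 × 479 = 479
    O=O: 3 × 479 = 1437
    Σ(broken) = 4622 kJ
  Bonds formed (products):
    C=O: 4 × 828 = 3312
    O–H: 6 × 479 = 2874
    Σ(formed) = 6186 kJ
  ΔH_2 = 4622 − 6186 = −1564 kJ
ΔH_1 − ΔH_2 = +1458 kJ, so reaction 2 has the more negative ΔH; |ΔH_1 − ΔH_2| = 1458 kJ.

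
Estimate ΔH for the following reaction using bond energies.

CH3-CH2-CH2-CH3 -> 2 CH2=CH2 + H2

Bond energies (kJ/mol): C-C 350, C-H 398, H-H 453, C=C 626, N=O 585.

Bonds broken (reactants):
  C-C: 3 × 350 = 1050
  C-H: 10 × 398 = 3980
  Σ(broken) = 5030 kJ
Bonds formed (products):
  C-H: 8 × 398 = 3184
  C=C: 2 × 626 = 1252
  H-H: 1 × 453 = 453
  Σ(formed) = 4889 kJ
ΔH = Σ(broken) − Σ(formed) = 5030 − 4889 = +141 kJ

ΔH ≈ +141 kJ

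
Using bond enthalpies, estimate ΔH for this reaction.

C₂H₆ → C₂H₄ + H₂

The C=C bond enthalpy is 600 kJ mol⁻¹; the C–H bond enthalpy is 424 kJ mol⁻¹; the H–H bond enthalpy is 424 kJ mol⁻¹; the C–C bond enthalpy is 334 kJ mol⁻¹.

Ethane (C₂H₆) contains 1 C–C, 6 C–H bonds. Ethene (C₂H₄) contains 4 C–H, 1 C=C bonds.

Bonds broken (reactants):
  C–C: 1 × 334 = 334
  C–H: 6 × 424 = 2544
  Σ(broken) = 2878 kJ
Bonds formed (products):
  C–H: 4 × 424 = 1696
  C=C: 1 × 600 = 600
  H–H: 1 × 424 = 424
  Σ(formed) = 2720 kJ
ΔH = Σ(broken) − Σ(formed) = 2878 − 2720 = +158 kJ

ΔH ≈ +158 kJ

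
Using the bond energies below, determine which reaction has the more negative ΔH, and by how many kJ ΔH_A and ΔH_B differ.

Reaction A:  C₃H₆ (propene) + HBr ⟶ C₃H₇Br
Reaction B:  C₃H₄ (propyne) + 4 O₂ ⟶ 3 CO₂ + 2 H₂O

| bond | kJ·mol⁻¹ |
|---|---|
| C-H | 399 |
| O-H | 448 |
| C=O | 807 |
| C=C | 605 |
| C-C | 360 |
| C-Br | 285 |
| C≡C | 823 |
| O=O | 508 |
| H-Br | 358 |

Reaction B, by 1742 kJ

Reaction A:
  Bonds broken (reactants):
    C-C: 1 × 360 = 360
    C-H: 6 × 399 = 2394
    C=C: 1 × 605 = 605
    H-Br: 1 × 358 = 358
    Σ(broken) = 3717 kJ
  Bonds formed (products):
    C-Br: 1 × 285 = 285
    C-C: 2 × 360 = 720
    C-H: 7 × 399 = 2793
    Σ(formed) = 3798 kJ
  ΔH_A = 3717 − 3798 = −81 kJ
Reaction B:
  Bonds broken (reactants):
    C≡C: 1 × 823 = 823
    C-C: 1 × 360 = 360
    C-H: 4 × 399 = 1596
    O=O: 4 × 508 = 2032
    Σ(broken) = 4811 kJ
  Bonds formed (products):
    C=O: 6 × 807 = 4842
    O-H: 4 × 448 = 1792
    Σ(formed) = 6634 kJ
  ΔH_B = 4811 − 6634 = −1823 kJ
ΔH_A − ΔH_B = +1742 kJ, so reaction B has the more negative ΔH; |ΔH_A − ΔH_B| = 1742 kJ.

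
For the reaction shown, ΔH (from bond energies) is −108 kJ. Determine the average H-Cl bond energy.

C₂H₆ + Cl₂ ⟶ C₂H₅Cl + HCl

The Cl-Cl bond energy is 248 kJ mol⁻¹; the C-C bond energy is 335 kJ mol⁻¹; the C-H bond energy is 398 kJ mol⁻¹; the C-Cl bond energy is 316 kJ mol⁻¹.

Let D be the H-Cl bond energy.
Σ(broken) = 1×335 + 6×398 + 1×248 = 2971
Σ(formed) = 1×335 + 1×316 + 5×398 + 1×D = 2641 + D
ΔH = Σ(broken) − Σ(formed) = (2971) − (2641 + D) = +330 − D
Setting this equal to −108 kJ gives D = 438 kJ/mol.

D(H-Cl) ≈ 438 kJ/mol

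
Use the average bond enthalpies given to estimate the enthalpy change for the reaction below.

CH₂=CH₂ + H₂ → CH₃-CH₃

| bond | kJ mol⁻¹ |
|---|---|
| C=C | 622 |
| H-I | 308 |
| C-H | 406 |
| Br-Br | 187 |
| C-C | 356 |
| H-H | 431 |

ΔH ≈ −115 kJ

Bonds broken (reactants):
  C-H: 4 × 406 = 1624
  C=C: 1 × 622 = 622
  H-H: 1 × 431 = 431
  Σ(broken) = 2677 kJ
Bonds formed (products):
  C-C: 1 × 356 = 356
  C-H: 6 × 406 = 2436
  Σ(formed) = 2792 kJ
ΔH = Σ(broken) − Σ(formed) = 2677 − 2792 = −115 kJ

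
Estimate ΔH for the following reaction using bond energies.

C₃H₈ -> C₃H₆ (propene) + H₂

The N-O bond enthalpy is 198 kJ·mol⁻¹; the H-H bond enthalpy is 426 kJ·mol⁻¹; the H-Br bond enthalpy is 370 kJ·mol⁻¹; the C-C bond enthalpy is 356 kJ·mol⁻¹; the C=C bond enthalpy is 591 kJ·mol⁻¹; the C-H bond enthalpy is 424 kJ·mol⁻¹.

ΔH ≈ +187 kJ

Bonds broken (reactants):
  C-C: 2 × 356 = 712
  C-H: 8 × 424 = 3392
  Σ(broken) = 4104 kJ
Bonds formed (products):
  C-C: 1 × 356 = 356
  C-H: 6 × 424 = 2544
  C=C: 1 × 591 = 591
  H-H: 1 × 426 = 426
  Σ(formed) = 3917 kJ
ΔH = Σ(broken) − Σ(formed) = 4104 − 3917 = +187 kJ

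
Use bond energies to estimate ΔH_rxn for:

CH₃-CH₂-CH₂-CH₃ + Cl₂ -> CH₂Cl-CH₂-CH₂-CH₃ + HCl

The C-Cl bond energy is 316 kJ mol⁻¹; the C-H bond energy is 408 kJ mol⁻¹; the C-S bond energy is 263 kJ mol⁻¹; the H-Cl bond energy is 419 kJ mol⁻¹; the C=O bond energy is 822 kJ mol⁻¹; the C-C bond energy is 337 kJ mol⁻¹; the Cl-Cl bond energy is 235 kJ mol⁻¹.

ΔH ≈ −92 kJ

Bonds broken (reactants):
  C-C: 3 × 337 = 1011
  C-H: 10 × 408 = 4080
  Cl-Cl: 1 × 235 = 235
  Σ(broken) = 5326 kJ
Bonds formed (products):
  C-C: 3 × 337 = 1011
  C-Cl: 1 × 316 = 316
  C-H: 9 × 408 = 3672
  H-Cl: 1 × 419 = 419
  Σ(formed) = 5418 kJ
ΔH = Σ(broken) − Σ(formed) = 5326 − 5418 = −92 kJ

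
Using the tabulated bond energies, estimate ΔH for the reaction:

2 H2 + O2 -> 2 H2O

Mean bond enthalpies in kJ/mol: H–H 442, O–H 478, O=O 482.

ΔH ≈ −546 kJ

Bonds broken (reactants):
  H–H: 2 × 442 = 884
  O=O: 1 × 482 = 482
  Σ(broken) = 1366 kJ
Bonds formed (products):
  O–H: 4 × 478 = 1912
  Σ(formed) = 1912 kJ
ΔH = Σ(broken) − Σ(formed) = 1366 − 1912 = −546 kJ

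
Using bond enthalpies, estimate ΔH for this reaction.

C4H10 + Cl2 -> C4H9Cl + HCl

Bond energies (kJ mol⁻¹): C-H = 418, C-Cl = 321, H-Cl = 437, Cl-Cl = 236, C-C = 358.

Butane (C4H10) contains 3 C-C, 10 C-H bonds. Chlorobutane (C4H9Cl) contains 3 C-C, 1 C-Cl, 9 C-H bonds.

ΔH ≈ −104 kJ

Bonds broken (reactants):
  C-C: 3 × 358 = 1074
  C-H: 10 × 418 = 4180
  Cl-Cl: 1 × 236 = 236
  Σ(broken) = 5490 kJ
Bonds formed (products):
  C-C: 3 × 358 = 1074
  C-Cl: 1 × 321 = 321
  C-H: 9 × 418 = 3762
  H-Cl: 1 × 437 = 437
  Σ(formed) = 5594 kJ
ΔH = Σ(broken) − Σ(formed) = 5490 − 5594 = −104 kJ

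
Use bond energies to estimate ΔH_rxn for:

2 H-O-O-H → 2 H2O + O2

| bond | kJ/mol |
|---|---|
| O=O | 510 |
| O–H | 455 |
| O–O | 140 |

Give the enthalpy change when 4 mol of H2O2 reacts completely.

Bonds broken (reactants):
  O–H: 4 × 455 = 1820
  O–O: 2 × 140 = 280
  Σ(broken) = 2100 kJ
Bonds formed (products):
  O–H: 4 × 455 = 1820
  O=O: 1 × 510 = 510
  Σ(formed) = 2330 kJ
ΔH = Σ(broken) − Σ(formed) = 2100 − 2330 = −230 kJ
For 2× the reaction as written: 2 × (−230) = −460 kJ

ΔH = −460 kJ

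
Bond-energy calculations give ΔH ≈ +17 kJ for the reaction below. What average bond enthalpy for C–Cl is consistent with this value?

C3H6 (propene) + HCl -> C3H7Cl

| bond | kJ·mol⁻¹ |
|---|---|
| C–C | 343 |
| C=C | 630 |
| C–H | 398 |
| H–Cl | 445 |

Let D be the C–Cl bond energy.
Σ(broken) = 1×343 + 6×398 + 1×630 + 1×445 = 3806
Σ(formed) = 2×343 + 1×D + 7×398 = 3472 + D
ΔH = Σ(broken) − Σ(formed) = (3806) − (3472 + D) = +334 − D
Setting this equal to +17 kJ gives D = 317 kJ/mol.

D(C–Cl) ≈ 317 kJ/mol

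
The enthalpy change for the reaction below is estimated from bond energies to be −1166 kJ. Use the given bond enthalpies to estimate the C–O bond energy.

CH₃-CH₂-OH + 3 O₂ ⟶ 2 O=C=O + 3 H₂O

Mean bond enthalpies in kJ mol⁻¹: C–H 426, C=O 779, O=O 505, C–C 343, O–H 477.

D(C–O) ≈ 347 kJ/mol

Let D be the C–O bond energy.
Σ(broken) = 1×343 + 5×426 + 1×D + 1×477 + 3×505 = 4465 + D
Σ(formed) = 4×779 + 6×477 = 5978
ΔH = Σ(broken) − Σ(formed) = (4465 + D) − (5978) = −1513 + D
Setting this equal to −1166 kJ gives D = 347 kJ/mol.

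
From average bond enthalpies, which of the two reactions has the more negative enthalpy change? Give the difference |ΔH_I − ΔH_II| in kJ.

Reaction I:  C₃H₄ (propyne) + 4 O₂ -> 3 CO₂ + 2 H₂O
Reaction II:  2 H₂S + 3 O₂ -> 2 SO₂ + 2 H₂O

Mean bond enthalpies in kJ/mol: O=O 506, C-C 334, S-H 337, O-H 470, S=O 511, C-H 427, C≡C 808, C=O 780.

Reaction I:
  Bonds broken (reactants):
    C≡C: 1 × 808 = 808
    C-C: 1 × 334 = 334
    C-H: 4 × 427 = 1708
    O=O: 4 × 506 = 2024
    Σ(broken) = 4874 kJ
  Bonds formed (products):
    C=O: 6 × 780 = 4680
    O-H: 4 × 470 = 1880
    Σ(formed) = 6560 kJ
  ΔH_I = 4874 − 6560 = −1686 kJ
Reaction II:
  Bonds broken (reactants):
    O=O: 3 × 506 = 1518
    S-H: 4 × 337 = 1348
    Σ(broken) = 2866 kJ
  Bonds formed (products):
    O-H: 4 × 470 = 1880
    S=O: 4 × 511 = 2044
    Σ(formed) = 3924 kJ
  ΔH_II = 2866 − 3924 = −1058 kJ
ΔH_I − ΔH_II = −628 kJ, so reaction I has the more negative ΔH; |ΔH_I − ΔH_II| = 628 kJ.

Reaction I, by 628 kJ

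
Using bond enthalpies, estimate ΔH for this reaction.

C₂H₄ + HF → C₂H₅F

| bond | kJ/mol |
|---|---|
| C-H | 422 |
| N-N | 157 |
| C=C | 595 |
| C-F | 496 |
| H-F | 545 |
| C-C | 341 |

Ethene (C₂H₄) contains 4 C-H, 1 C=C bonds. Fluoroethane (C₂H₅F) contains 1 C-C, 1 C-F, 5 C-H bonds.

Bonds broken (reactants):
  C-H: 4 × 422 = 1688
  C=C: 1 × 595 = 595
  H-F: 1 × 545 = 545
  Σ(broken) = 2828 kJ
Bonds formed (products):
  C-C: 1 × 341 = 341
  C-F: 1 × 496 = 496
  C-H: 5 × 422 = 2110
  Σ(formed) = 2947 kJ
ΔH = Σ(broken) − Σ(formed) = 2828 − 2947 = −119 kJ

ΔH ≈ −119 kJ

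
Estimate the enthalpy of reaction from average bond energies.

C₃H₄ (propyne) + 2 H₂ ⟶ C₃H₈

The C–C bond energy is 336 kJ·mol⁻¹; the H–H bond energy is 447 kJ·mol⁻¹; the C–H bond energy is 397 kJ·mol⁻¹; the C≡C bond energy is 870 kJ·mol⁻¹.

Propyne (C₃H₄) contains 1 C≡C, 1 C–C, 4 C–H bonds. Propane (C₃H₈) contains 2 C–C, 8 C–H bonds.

Bonds broken (reactants):
  C≡C: 1 × 870 = 870
  C–C: 1 × 336 = 336
  C–H: 4 × 397 = 1588
  H–H: 2 × 447 = 894
  Σ(broken) = 3688 kJ
Bonds formed (products):
  C–C: 2 × 336 = 672
  C–H: 8 × 397 = 3176
  Σ(formed) = 3848 kJ
ΔH = Σ(broken) − Σ(formed) = 3688 − 3848 = −160 kJ

ΔH ≈ −160 kJ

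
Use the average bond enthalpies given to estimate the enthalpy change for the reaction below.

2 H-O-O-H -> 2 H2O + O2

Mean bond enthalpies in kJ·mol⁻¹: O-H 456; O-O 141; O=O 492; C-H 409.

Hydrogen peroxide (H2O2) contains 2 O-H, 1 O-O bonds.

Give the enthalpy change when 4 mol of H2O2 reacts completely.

Bonds broken (reactants):
  O-H: 4 × 456 = 1824
  O-O: 2 × 141 = 282
  Σ(broken) = 2106 kJ
Bonds formed (products):
  O-H: 4 × 456 = 1824
  O=O: 1 × 492 = 492
  Σ(formed) = 2316 kJ
ΔH = Σ(broken) − Σ(formed) = 2106 − 2316 = −210 kJ
For 2× the reaction as written: 2 × (−210) = −420 kJ

ΔH = −420 kJ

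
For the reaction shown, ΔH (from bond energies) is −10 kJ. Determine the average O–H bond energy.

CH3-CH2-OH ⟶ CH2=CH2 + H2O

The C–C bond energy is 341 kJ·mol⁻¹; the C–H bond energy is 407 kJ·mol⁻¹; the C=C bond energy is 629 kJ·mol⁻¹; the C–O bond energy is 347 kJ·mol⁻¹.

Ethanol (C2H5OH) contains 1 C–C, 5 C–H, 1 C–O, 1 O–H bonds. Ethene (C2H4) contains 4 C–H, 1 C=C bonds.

Let D be the O–H bond energy.
Σ(broken) = 1×341 + 5×407 + 1×347 + 1×D = 2723 + D
Σ(formed) = 4×407 + 1×629 + 2×D = 2257 + 2D
ΔH = Σ(broken) − Σ(formed) = (2723 + D) − (2257 + 2D) = +466 − D
Setting this equal to −10 kJ gives D = 476 kJ/mol.

D(O–H) ≈ 476 kJ/mol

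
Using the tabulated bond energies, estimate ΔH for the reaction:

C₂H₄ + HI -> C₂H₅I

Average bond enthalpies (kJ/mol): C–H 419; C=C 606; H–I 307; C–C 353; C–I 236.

ΔH ≈ −95 kJ

Bonds broken (reactants):
  C–H: 4 × 419 = 1676
  C=C: 1 × 606 = 606
  H–I: 1 × 307 = 307
  Σ(broken) = 2589 kJ
Bonds formed (products):
  C–C: 1 × 353 = 353
  C–H: 5 × 419 = 2095
  C–I: 1 × 236 = 236
  Σ(formed) = 2684 kJ
ΔH = Σ(broken) − Σ(formed) = 2589 − 2684 = −95 kJ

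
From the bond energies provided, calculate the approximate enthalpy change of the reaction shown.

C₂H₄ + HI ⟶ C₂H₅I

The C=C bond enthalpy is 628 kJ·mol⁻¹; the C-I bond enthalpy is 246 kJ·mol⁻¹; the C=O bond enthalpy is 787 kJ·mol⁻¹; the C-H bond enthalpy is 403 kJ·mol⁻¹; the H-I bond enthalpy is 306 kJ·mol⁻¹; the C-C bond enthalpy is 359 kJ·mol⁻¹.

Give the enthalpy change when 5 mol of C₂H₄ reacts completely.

ΔH = −370 kJ

Bonds broken (reactants):
  C-H: 4 × 403 = 1612
  C=C: 1 × 628 = 628
  H-I: 1 × 306 = 306
  Σ(broken) = 2546 kJ
Bonds formed (products):
  C-C: 1 × 359 = 359
  C-H: 5 × 403 = 2015
  C-I: 1 × 246 = 246
  Σ(formed) = 2620 kJ
ΔH = Σ(broken) − Σ(formed) = 2546 − 2620 = −74 kJ
For 5× the reaction as written: 5 × (−74) = −370 kJ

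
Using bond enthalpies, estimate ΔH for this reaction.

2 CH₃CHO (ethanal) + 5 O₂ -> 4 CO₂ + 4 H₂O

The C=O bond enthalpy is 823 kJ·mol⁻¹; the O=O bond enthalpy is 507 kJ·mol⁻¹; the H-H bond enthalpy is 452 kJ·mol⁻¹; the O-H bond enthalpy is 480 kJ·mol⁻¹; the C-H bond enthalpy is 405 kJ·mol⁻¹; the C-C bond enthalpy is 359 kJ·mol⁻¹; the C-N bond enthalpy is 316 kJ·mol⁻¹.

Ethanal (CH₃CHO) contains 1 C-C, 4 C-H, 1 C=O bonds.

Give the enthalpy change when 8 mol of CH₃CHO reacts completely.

Bonds broken (reactants):
  C-C: 2 × 359 = 718
  C-H: 8 × 405 = 3240
  C=O: 2 × 823 = 1646
  O=O: 5 × 507 = 2535
  Σ(broken) = 8139 kJ
Bonds formed (products):
  C=O: 8 × 823 = 6584
  O-H: 8 × 480 = 3840
  Σ(formed) = 10424 kJ
ΔH = Σ(broken) − Σ(formed) = 8139 − 10424 = −2285 kJ
For 4× the reaction as written: 4 × (−2285) = −9140 kJ

ΔH = −9140 kJ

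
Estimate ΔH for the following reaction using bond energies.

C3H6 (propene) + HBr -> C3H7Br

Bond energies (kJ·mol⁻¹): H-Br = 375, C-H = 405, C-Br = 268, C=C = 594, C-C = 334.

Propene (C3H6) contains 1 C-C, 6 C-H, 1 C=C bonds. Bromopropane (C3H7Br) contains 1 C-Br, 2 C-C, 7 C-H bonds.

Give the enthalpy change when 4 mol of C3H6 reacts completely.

Bonds broken (reactants):
  C-C: 1 × 334 = 334
  C-H: 6 × 405 = 2430
  C=C: 1 × 594 = 594
  H-Br: 1 × 375 = 375
  Σ(broken) = 3733 kJ
Bonds formed (products):
  C-Br: 1 × 268 = 268
  C-C: 2 × 334 = 668
  C-H: 7 × 405 = 2835
  Σ(formed) = 3771 kJ
ΔH = Σ(broken) − Σ(formed) = 3733 − 3771 = −38 kJ
For 4× the reaction as written: 4 × (−38) = −152 kJ

ΔH = −152 kJ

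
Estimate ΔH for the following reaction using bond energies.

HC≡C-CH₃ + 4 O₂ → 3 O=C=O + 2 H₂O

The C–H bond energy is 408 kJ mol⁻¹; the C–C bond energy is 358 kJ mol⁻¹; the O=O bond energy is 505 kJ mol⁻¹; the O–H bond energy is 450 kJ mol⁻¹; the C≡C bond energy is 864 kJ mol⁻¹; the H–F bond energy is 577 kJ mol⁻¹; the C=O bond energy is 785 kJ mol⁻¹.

Bonds broken (reactants):
  C≡C: 1 × 864 = 864
  C–C: 1 × 358 = 358
  C–H: 4 × 408 = 1632
  O=O: 4 × 505 = 2020
  Σ(broken) = 4874 kJ
Bonds formed (products):
  C=O: 6 × 785 = 4710
  O–H: 4 × 450 = 1800
  Σ(formed) = 6510 kJ
ΔH = Σ(broken) − Σ(formed) = 4874 − 6510 = −1636 kJ

ΔH ≈ −1636 kJ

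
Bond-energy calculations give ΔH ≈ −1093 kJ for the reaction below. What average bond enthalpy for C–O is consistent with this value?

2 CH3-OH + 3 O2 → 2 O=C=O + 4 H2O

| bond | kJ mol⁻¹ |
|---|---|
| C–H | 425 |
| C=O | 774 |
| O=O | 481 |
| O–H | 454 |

D(C–O) ≈ 367 kJ/mol

Let D be the C–O bond energy.
Σ(broken) = 6×425 + 2×D + 2×454 + 3×481 = 4901 + 2D
Σ(formed) = 4×774 + 8×454 = 6728
ΔH = Σ(broken) − Σ(formed) = (4901 + 2D) − (6728) = −1827 + 2D
Setting this equal to −1093 kJ gives 2D = 734, so D = 367 kJ/mol.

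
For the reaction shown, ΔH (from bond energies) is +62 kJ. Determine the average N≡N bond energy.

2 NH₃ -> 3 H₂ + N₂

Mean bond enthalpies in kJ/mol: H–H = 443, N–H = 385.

D(N≡N) ≈ 919 kJ/mol

Let D be the N≡N bond energy.
Σ(broken) = 6×385 = 2310
Σ(formed) = 3×443 + 1×D = 1329 + D
ΔH = Σ(broken) − Σ(formed) = (2310) − (1329 + D) = +981 − D
Setting this equal to +62 kJ gives D = 919 kJ/mol.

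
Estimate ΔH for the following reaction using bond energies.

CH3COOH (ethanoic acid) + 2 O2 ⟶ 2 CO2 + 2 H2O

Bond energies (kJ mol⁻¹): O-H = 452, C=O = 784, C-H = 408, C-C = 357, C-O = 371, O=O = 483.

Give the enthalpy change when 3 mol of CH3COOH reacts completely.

ΔH = −2370 kJ

Bonds broken (reactants):
  C-C: 1 × 357 = 357
  C-H: 3 × 408 = 1224
  C-O: 1 × 371 = 371
  C=O: 1 × 784 = 784
  O-H: 1 × 452 = 452
  O=O: 2 × 483 = 966
  Σ(broken) = 4154 kJ
Bonds formed (products):
  C=O: 4 × 784 = 3136
  O-H: 4 × 452 = 1808
  Σ(formed) = 4944 kJ
ΔH = Σ(broken) − Σ(formed) = 4154 − 4944 = −790 kJ
For 3× the reaction as written: 3 × (−790) = −2370 kJ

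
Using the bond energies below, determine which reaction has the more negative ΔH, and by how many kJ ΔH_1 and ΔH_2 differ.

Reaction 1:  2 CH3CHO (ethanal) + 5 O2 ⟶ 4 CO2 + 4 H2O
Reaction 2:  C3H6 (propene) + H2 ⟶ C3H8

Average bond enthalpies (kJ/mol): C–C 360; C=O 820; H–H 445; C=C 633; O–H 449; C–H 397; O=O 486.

Reaction 1, by 2110 kJ

Reaction 1:
  Bonds broken (reactants):
    C–C: 2 × 360 = 720
    C–H: 8 × 397 = 3176
    C=O: 2 × 820 = 1640
    O=O: 5 × 486 = 2430
    Σ(broken) = 7966 kJ
  Bonds formed (products):
    C=O: 8 × 820 = 6560
    O–H: 8 × 449 = 3592
    Σ(formed) = 10152 kJ
  ΔH_1 = 7966 − 10152 = −2186 kJ
Reaction 2:
  Bonds broken (reactants):
    C–C: 1 × 360 = 360
    C–H: 6 × 397 = 2382
    C=C: 1 × 633 = 633
    H–H: 1 × 445 = 445
    Σ(broken) = 3820 kJ
  Bonds formed (products):
    C–C: 2 × 360 = 720
    C–H: 8 × 397 = 3176
    Σ(formed) = 3896 kJ
  ΔH_2 = 3820 − 3896 = −76 kJ
ΔH_1 − ΔH_2 = −2110 kJ, so reaction 1 has the more negative ΔH; |ΔH_1 − ΔH_2| = 2110 kJ.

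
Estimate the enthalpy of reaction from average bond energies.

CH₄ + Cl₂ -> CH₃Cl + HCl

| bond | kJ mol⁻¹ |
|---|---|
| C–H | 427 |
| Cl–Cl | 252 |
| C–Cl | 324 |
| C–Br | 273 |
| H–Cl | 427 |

ΔH ≈ −72 kJ

Bonds broken (reactants):
  C–H: 4 × 427 = 1708
  Cl–Cl: 1 × 252 = 252
  Σ(broken) = 1960 kJ
Bonds formed (products):
  C–Cl: 1 × 324 = 324
  C–H: 3 × 427 = 1281
  H–Cl: 1 × 427 = 427
  Σ(formed) = 2032 kJ
ΔH = Σ(broken) − Σ(formed) = 1960 − 2032 = −72 kJ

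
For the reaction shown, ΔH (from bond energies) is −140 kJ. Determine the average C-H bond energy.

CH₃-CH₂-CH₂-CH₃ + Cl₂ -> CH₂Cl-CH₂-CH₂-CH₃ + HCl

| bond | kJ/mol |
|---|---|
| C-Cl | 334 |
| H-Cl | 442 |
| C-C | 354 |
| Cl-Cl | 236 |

Let D be the C-H bond energy.
Σ(broken) = 3×354 + 10×D + 1×236 = 1298 + 10D
Σ(formed) = 3×354 + 1×334 + 9×D + 1×442 = 1838 + 9D
ΔH = Σ(broken) − Σ(formed) = (1298 + 10D) − (1838 + 9D) = −540 + D
Setting this equal to −140 kJ gives D = 400 kJ/mol.

D(C-H) ≈ 400 kJ/mol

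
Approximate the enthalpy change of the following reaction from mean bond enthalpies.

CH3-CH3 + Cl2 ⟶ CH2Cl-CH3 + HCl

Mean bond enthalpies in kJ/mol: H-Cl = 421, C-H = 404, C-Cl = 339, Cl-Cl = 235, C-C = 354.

ΔH ≈ −121 kJ

Bonds broken (reactants):
  C-C: 1 × 354 = 354
  C-H: 6 × 404 = 2424
  Cl-Cl: 1 × 235 = 235
  Σ(broken) = 3013 kJ
Bonds formed (products):
  C-C: 1 × 354 = 354
  C-Cl: 1 × 339 = 339
  C-H: 5 × 404 = 2020
  H-Cl: 1 × 421 = 421
  Σ(formed) = 3134 kJ
ΔH = Σ(broken) − Σ(formed) = 3013 − 3134 = −121 kJ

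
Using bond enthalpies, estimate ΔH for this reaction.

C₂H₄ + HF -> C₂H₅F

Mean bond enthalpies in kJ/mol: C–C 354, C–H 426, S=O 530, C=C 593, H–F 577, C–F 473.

ΔH ≈ −83 kJ

Bonds broken (reactants):
  C–H: 4 × 426 = 1704
  C=C: 1 × 593 = 593
  H–F: 1 × 577 = 577
  Σ(broken) = 2874 kJ
Bonds formed (products):
  C–C: 1 × 354 = 354
  C–F: 1 × 473 = 473
  C–H: 5 × 426 = 2130
  Σ(formed) = 2957 kJ
ΔH = Σ(broken) − Σ(formed) = 2874 − 2957 = −83 kJ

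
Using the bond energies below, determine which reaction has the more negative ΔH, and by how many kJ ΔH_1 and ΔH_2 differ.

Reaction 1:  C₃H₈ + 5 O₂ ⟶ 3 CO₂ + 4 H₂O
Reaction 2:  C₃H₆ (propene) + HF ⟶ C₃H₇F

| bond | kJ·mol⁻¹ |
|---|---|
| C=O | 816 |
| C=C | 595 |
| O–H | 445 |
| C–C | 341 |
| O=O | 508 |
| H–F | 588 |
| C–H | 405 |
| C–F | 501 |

Reaction 1, by 1930 kJ

Reaction 1:
  Bonds broken (reactants):
    C–C: 2 × 341 = 682
    C–H: 8 × 405 = 3240
    O=O: 5 × 508 = 2540
    Σ(broken) = 6462 kJ
  Bonds formed (products):
    C=O: 6 × 816 = 4896
    O–H: 8 × 445 = 3560
    Σ(formed) = 8456 kJ
  ΔH_1 = 6462 − 8456 = −1994 kJ
Reaction 2:
  Bonds broken (reactants):
    C–C: 1 × 341 = 341
    C–H: 6 × 405 = 2430
    C=C: 1 × 595 = 595
    H–F: 1 × 588 = 588
    Σ(broken) = 3954 kJ
  Bonds formed (products):
    C–C: 2 × 341 = 682
    C–F: 1 × 501 = 501
    C–H: 7 × 405 = 2835
    Σ(formed) = 4018 kJ
  ΔH_2 = 3954 − 4018 = −64 kJ
ΔH_1 − ΔH_2 = −1930 kJ, so reaction 1 has the more negative ΔH; |ΔH_1 − ΔH_2| = 1930 kJ.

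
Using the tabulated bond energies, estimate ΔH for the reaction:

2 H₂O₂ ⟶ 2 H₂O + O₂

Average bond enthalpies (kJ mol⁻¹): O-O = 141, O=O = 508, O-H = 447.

ΔH ≈ −226 kJ

Bonds broken (reactants):
  O-H: 4 × 447 = 1788
  O-O: 2 × 141 = 282
  Σ(broken) = 2070 kJ
Bonds formed (products):
  O-H: 4 × 447 = 1788
  O=O: 1 × 508 = 508
  Σ(formed) = 2296 kJ
ΔH = Σ(broken) − Σ(formed) = 2070 − 2296 = −226 kJ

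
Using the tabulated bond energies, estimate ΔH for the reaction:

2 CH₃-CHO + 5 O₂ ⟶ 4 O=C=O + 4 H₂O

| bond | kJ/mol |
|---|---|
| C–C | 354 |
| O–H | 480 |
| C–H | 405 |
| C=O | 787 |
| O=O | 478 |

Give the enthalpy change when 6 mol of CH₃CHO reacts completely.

ΔH = −6672 kJ

Bonds broken (reactants):
  C–C: 2 × 354 = 708
  C–H: 8 × 405 = 3240
  C=O: 2 × 787 = 1574
  O=O: 5 × 478 = 2390
  Σ(broken) = 7912 kJ
Bonds formed (products):
  C=O: 8 × 787 = 6296
  O–H: 8 × 480 = 3840
  Σ(formed) = 10136 kJ
ΔH = Σ(broken) − Σ(formed) = 7912 − 10136 = −2224 kJ
For 3× the reaction as written: 3 × (−2224) = −6672 kJ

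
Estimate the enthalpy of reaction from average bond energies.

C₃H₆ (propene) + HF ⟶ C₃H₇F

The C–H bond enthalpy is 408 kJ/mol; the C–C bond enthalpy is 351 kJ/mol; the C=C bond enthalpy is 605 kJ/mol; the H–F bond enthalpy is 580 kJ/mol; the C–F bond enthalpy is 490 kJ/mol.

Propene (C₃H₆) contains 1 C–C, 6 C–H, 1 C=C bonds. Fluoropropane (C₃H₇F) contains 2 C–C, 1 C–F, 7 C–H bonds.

Bonds broken (reactants):
  C–C: 1 × 351 = 351
  C–H: 6 × 408 = 2448
  C=C: 1 × 605 = 605
  H–F: 1 × 580 = 580
  Σ(broken) = 3984 kJ
Bonds formed (products):
  C–C: 2 × 351 = 702
  C–F: 1 × 490 = 490
  C–H: 7 × 408 = 2856
  Σ(formed) = 4048 kJ
ΔH = Σ(broken) − Σ(formed) = 3984 − 4048 = −64 kJ

ΔH ≈ −64 kJ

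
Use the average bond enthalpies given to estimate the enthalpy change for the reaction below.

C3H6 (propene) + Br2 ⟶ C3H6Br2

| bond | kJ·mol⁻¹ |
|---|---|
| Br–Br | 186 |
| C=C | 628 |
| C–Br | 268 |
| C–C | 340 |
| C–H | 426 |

ΔH ≈ −62 kJ

Bonds broken (reactants):
  Br–Br: 1 × 186 = 186
  C–C: 1 × 340 = 340
  C–H: 6 × 426 = 2556
  C=C: 1 × 628 = 628
  Σ(broken) = 3710 kJ
Bonds formed (products):
  C–Br: 2 × 268 = 536
  C–C: 2 × 340 = 680
  C–H: 6 × 426 = 2556
  Σ(formed) = 3772 kJ
ΔH = Σ(broken) − Σ(formed) = 3710 − 3772 = −62 kJ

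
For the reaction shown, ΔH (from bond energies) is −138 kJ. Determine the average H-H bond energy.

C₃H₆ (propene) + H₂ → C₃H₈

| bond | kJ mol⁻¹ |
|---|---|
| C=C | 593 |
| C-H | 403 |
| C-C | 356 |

D(H-H) ≈ 431 kJ/mol

Let D be the H-H bond energy.
Σ(broken) = 1×356 + 6×403 + 1×593 + 1×D = 3367 + D
Σ(formed) = 2×356 + 8×403 = 3936
ΔH = Σ(broken) − Σ(formed) = (3367 + D) − (3936) = −569 + D
Setting this equal to −138 kJ gives D = 431 kJ/mol.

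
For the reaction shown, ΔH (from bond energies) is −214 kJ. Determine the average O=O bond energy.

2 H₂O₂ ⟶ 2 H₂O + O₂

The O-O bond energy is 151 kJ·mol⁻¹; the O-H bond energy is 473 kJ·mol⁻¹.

Let D be the O=O bond energy.
Σ(broken) = 4×473 + 2×151 = 2194
Σ(formed) = 4×473 + 1×D = 1892 + D
ΔH = Σ(broken) − Σ(formed) = (2194) − (1892 + D) = +302 − D
Setting this equal to −214 kJ gives D = 516 kJ/mol.

D(O=O) ≈ 516 kJ/mol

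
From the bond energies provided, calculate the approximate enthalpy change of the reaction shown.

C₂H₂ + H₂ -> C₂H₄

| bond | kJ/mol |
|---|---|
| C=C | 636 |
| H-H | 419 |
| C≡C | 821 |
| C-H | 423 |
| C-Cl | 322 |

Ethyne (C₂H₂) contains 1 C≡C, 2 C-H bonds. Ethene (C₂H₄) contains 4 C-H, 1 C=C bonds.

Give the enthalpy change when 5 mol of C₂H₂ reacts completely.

ΔH = −1210 kJ

Bonds broken (reactants):
  C≡C: 1 × 821 = 821
  C-H: 2 × 423 = 846
  H-H: 1 × 419 = 419
  Σ(broken) = 2086 kJ
Bonds formed (products):
  C-H: 4 × 423 = 1692
  C=C: 1 × 636 = 636
  Σ(formed) = 2328 kJ
ΔH = Σ(broken) − Σ(formed) = 2086 − 2328 = −242 kJ
For 5× the reaction as written: 5 × (−242) = −1210 kJ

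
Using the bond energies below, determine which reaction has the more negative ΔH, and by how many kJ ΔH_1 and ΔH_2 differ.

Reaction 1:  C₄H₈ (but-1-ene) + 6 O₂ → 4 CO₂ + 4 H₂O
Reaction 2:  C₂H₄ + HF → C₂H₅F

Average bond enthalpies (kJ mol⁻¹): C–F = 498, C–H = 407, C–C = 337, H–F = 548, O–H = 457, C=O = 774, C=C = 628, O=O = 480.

Reaction 1, by 2344 kJ

Reaction 1:
  Bonds broken (reactants):
    C–C: 2 × 337 = 674
    C–H: 8 × 407 = 3256
    C=C: 1 × 628 = 628
    O=O: 6 × 480 = 2880
    Σ(broken) = 7438 kJ
  Bonds formed (products):
    C=O: 8 × 774 = 6192
    O–H: 8 × 457 = 3656
    Σ(formed) = 9848 kJ
  ΔH_1 = 7438 − 9848 = −2410 kJ
Reaction 2:
  Bonds broken (reactants):
    C–H: 4 × 407 = 1628
    C=C: 1 × 628 = 628
    H–F: 1 × 548 = 548
    Σ(broken) = 2804 kJ
  Bonds formed (products):
    C–C: 1 × 337 = 337
    C–F: 1 × 498 = 498
    C–H: 5 × 407 = 2035
    Σ(formed) = 2870 kJ
  ΔH_2 = 2804 − 2870 = −66 kJ
ΔH_1 − ΔH_2 = −2344 kJ, so reaction 1 has the more negative ΔH; |ΔH_1 − ΔH_2| = 2344 kJ.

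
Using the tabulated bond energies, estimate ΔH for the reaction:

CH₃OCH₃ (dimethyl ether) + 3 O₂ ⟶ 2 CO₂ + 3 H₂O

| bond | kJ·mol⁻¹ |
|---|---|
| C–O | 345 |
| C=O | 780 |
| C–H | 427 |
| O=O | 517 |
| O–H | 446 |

Bonds broken (reactants):
  C–H: 6 × 427 = 2562
  C–O: 2 × 345 = 690
  O=O: 3 × 517 = 1551
  Σ(broken) = 4803 kJ
Bonds formed (products):
  C=O: 4 × 780 = 3120
  O–H: 6 × 446 = 2676
  Σ(formed) = 5796 kJ
ΔH = Σ(broken) − Σ(formed) = 4803 − 5796 = −993 kJ

ΔH ≈ −993 kJ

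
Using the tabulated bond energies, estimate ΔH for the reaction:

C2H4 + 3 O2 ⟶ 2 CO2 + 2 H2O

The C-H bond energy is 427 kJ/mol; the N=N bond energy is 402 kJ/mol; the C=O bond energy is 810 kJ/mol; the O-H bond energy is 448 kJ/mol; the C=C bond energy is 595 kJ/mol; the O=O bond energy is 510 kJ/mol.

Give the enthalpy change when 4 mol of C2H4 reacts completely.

ΔH = −4796 kJ

Bonds broken (reactants):
  C-H: 4 × 427 = 1708
  C=C: 1 × 595 = 595
  O=O: 3 × 510 = 1530
  Σ(broken) = 3833 kJ
Bonds formed (products):
  C=O: 4 × 810 = 3240
  O-H: 4 × 448 = 1792
  Σ(formed) = 5032 kJ
ΔH = Σ(broken) − Σ(formed) = 3833 − 5032 = −1199 kJ
For 4× the reaction as written: 4 × (−1199) = −4796 kJ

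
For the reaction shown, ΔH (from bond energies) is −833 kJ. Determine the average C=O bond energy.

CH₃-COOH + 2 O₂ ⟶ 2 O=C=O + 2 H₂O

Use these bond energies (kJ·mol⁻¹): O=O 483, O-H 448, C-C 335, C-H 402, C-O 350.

Let D be the C=O bond energy.
Σ(broken) = 1×335 + 3×402 + 1×350 + 1×D + 1×448 + 2×483 = 3305 + D
Σ(formed) = 4×D + 4×448 = 1792 + 4D
ΔH = Σ(broken) − Σ(formed) = (3305 + D) − (1792 + 4D) = +1513 − 3D
Setting this equal to −833 kJ gives 3D = 2346, so D = 782 kJ/mol.

D(C=O) ≈ 782 kJ/mol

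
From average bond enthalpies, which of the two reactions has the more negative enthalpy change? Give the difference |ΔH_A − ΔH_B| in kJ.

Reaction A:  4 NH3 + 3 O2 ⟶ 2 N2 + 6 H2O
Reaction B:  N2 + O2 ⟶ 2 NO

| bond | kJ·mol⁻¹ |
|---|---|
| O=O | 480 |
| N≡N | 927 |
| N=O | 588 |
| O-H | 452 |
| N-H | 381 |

Reaction A, by 1497 kJ

Reaction A:
  Bonds broken (reactants):
    N-H: 12 × 381 = 4572
    O=O: 3 × 480 = 1440
    Σ(broken) = 6012 kJ
  Bonds formed (products):
    N≡N: 2 × 927 = 1854
    O-H: 12 × 452 = 5424
    Σ(formed) = 7278 kJ
  ΔH_A = 6012 − 7278 = −1266 kJ
Reaction B:
  Bonds broken (reactants):
    N≡N: 1 × 927 = 927
    O=O: 1 × 480 = 480
    Σ(broken) = 1407 kJ
  Bonds formed (products):
    N=O: 2 × 588 = 1176
    Σ(formed) = 1176 kJ
  ΔH_B = 1407 − 1176 = +231 kJ
ΔH_A − ΔH_B = −1497 kJ, so reaction A has the more negative ΔH; |ΔH_A − ΔH_B| = 1497 kJ.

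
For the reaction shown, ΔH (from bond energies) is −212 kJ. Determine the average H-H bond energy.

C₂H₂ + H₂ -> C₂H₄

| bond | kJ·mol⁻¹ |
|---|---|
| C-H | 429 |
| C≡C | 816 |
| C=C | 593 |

D(H-H) ≈ 423 kJ/mol

Let D be the H-H bond energy.
Σ(broken) = 1×816 + 2×429 + 1×D = 1674 + D
Σ(formed) = 4×429 + 1×593 = 2309
ΔH = Σ(broken) − Σ(formed) = (1674 + D) − (2309) = −635 + D
Setting this equal to −212 kJ gives D = 423 kJ/mol.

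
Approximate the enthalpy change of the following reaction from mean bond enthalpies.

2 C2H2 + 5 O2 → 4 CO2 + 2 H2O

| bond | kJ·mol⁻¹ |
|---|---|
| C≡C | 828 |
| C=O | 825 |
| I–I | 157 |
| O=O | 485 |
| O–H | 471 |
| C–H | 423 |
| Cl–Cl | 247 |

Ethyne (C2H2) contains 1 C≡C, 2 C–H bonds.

ΔH ≈ −2711 kJ

Bonds broken (reactants):
  C≡C: 2 × 828 = 1656
  C–H: 4 × 423 = 1692
  O=O: 5 × 485 = 2425
  Σ(broken) = 5773 kJ
Bonds formed (products):
  C=O: 8 × 825 = 6600
  O–H: 4 × 471 = 1884
  Σ(formed) = 8484 kJ
ΔH = Σ(broken) − Σ(formed) = 5773 − 8484 = −2711 kJ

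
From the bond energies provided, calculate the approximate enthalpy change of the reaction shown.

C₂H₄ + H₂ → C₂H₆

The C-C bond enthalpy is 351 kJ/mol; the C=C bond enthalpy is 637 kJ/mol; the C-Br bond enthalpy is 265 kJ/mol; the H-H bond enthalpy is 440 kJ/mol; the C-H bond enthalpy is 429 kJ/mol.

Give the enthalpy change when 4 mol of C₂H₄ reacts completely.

Bonds broken (reactants):
  C-H: 4 × 429 = 1716
  C=C: 1 × 637 = 637
  H-H: 1 × 440 = 440
  Σ(broken) = 2793 kJ
Bonds formed (products):
  C-C: 1 × 351 = 351
  C-H: 6 × 429 = 2574
  Σ(formed) = 2925 kJ
ΔH = Σ(broken) − Σ(formed) = 2793 − 2925 = −132 kJ
For 4× the reaction as written: 4 × (−132) = −528 kJ

ΔH = −528 kJ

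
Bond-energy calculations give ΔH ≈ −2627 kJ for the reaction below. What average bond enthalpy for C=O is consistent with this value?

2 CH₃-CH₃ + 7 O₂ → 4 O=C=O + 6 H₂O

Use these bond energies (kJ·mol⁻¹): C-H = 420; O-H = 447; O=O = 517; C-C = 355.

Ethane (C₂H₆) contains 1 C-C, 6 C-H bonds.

Let D be the C=O bond energy.
Σ(broken) = 2×355 + 12×420 + 7×517 = 9369
Σ(formed) = 8×D + 12×447 = 5364 + 8D
ΔH = Σ(broken) − Σ(formed) = (9369) − (5364 + 8D) = +4005 − 8D
Setting this equal to −2627 kJ gives 8D = 6632, so D = 829 kJ/mol.

D(C=O) ≈ 829 kJ/mol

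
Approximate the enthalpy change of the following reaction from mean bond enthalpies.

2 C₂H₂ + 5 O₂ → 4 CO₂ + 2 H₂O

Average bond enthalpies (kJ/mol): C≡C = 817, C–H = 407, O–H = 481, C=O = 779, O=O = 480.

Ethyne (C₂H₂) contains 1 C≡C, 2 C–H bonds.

ΔH ≈ −2494 kJ

Bonds broken (reactants):
  C≡C: 2 × 817 = 1634
  C–H: 4 × 407 = 1628
  O=O: 5 × 480 = 2400
  Σ(broken) = 5662 kJ
Bonds formed (products):
  C=O: 8 × 779 = 6232
  O–H: 4 × 481 = 1924
  Σ(formed) = 8156 kJ
ΔH = Σ(broken) − Σ(formed) = 5662 − 8156 = −2494 kJ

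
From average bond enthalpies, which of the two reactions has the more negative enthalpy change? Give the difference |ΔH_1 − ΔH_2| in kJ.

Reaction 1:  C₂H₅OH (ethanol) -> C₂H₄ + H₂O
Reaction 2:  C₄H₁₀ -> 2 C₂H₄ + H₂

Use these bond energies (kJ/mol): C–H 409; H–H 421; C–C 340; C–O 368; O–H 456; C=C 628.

Reaction 1, by 128 kJ

Reaction 1:
  Bonds broken (reactants):
    C–C: 1 × 340 = 340
    C–H: 5 × 409 = 2045
    C–O: 1 × 368 = 368
    O–H: 1 × 456 = 456
    Σ(broken) = 3209 kJ
  Bonds formed (products):
    C–H: 4 × 409 = 1636
    C=C: 1 × 628 = 628
    O–H: 2 × 456 = 912
    Σ(formed) = 3176 kJ
  ΔH_1 = 3209 − 3176 = +33 kJ
Reaction 2:
  Bonds broken (reactants):
    C–C: 3 × 340 = 1020
    C–H: 10 × 409 = 4090
    Σ(broken) = 5110 kJ
  Bonds formed (products):
    C–H: 8 × 409 = 3272
    C=C: 2 × 628 = 1256
    H–H: 1 × 421 = 421
    Σ(formed) = 4949 kJ
  ΔH_2 = 5110 − 4949 = +161 kJ
ΔH_1 − ΔH_2 = −128 kJ, so reaction 1 has the more negative ΔH; |ΔH_1 − ΔH_2| = 128 kJ.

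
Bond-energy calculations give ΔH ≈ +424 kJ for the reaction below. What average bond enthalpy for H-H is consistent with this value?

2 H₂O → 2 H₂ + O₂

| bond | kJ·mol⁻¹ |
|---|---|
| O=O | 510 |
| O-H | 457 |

D(H-H) ≈ 447 kJ/mol

Let D be the H-H bond energy.
Σ(broken) = 4×457 = 1828
Σ(formed) = 2×D + 1×510 = 510 + 2D
ΔH = Σ(broken) − Σ(formed) = (1828) − (510 + 2D) = +1318 − 2D
Setting this equal to +424 kJ gives 2D = 894, so D = 447 kJ/mol.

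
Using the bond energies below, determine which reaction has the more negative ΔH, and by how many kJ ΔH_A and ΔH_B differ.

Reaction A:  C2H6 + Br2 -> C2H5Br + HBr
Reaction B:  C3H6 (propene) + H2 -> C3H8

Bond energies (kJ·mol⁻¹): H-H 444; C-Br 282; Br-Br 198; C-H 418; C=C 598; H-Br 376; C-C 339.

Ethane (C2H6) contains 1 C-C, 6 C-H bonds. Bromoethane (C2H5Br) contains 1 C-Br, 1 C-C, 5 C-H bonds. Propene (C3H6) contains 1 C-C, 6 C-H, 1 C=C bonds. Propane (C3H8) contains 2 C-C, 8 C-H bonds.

Reaction A:
  Bonds broken (reactants):
    Br-Br: 1 × 198 = 198
    C-C: 1 × 339 = 339
    C-H: 6 × 418 = 2508
    Σ(broken) = 3045 kJ
  Bonds formed (products):
    C-Br: 1 × 282 = 282
    C-C: 1 × 339 = 339
    C-H: 5 × 418 = 2090
    H-Br: 1 × 376 = 376
    Σ(formed) = 3087 kJ
  ΔH_A = 3045 − 3087 = −42 kJ
Reaction B:
  Bonds broken (reactants):
    C-C: 1 × 339 = 339
    C-H: 6 × 418 = 2508
    C=C: 1 × 598 = 598
    H-H: 1 × 444 = 444
    Σ(broken) = 3889 kJ
  Bonds formed (products):
    C-C: 2 × 339 = 678
    C-H: 8 × 418 = 3344
    Σ(formed) = 4022 kJ
  ΔH_B = 3889 − 4022 = −133 kJ
ΔH_A − ΔH_B = +91 kJ, so reaction B has the more negative ΔH; |ΔH_A − ΔH_B| = 91 kJ.

Reaction B, by 91 kJ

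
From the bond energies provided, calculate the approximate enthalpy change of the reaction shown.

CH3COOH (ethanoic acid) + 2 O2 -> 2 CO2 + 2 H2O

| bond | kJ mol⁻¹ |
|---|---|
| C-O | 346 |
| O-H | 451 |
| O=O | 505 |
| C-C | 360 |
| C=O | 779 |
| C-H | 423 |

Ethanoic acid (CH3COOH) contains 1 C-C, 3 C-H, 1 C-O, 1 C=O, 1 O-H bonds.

Bonds broken (reactants):
  C-C: 1 × 360 = 360
  C-H: 3 × 423 = 1269
  C-O: 1 × 346 = 346
  C=O: 1 × 779 = 779
  O-H: 1 × 451 = 451
  O=O: 2 × 505 = 1010
  Σ(broken) = 4215 kJ
Bonds formed (products):
  C=O: 4 × 779 = 3116
  O-H: 4 × 451 = 1804
  Σ(formed) = 4920 kJ
ΔH = Σ(broken) − Σ(formed) = 4215 − 4920 = −705 kJ

ΔH ≈ −705 kJ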